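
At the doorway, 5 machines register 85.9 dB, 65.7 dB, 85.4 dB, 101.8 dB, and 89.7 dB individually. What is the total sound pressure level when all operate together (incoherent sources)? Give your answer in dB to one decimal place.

102.3 dB

Incoherent sources combine by intensity addition: L_total = 10·log₁₀(Σ 10^(L_i/10)).
Σ 10^(L/10) = 10^(85.9/10) + 10^(65.7/10) + 10^(85.4/10) + 10^(101.8/10) + 10^(89.7/10) = 1.681e+10.
L_total = 10·log₁₀(1.681e+10) = 102.26 dB.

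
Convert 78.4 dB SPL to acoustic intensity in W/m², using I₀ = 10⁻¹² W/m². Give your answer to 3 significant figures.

6.92e-05 W/m²

I = I₀·10^(L/10) = 10⁻¹² × 10^(78.4/10) = 10^(-4.160).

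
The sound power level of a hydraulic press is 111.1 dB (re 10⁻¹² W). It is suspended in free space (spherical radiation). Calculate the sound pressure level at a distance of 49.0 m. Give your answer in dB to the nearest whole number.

66 dB

Free-field spherical radiation: L_p = L_w − 10·log₁₀(4π·r²), r = 49.0 m.
4π·r² = 3.017e+04 m², 10·log₁₀ of that is 44.796 dB.
L_p = 111.1 − 44.796 = 66.30 dB.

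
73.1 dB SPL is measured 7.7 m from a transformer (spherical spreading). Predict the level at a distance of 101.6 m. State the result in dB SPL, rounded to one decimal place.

For a point source, L₂ = L₁ − 20·log₁₀(r₂/r₁).
L₂ = 73.1 − 20·log₁₀(101.6/7.7) = 73.1 − 22.408 = 50.69 dB SPL.

50.7 dB SPL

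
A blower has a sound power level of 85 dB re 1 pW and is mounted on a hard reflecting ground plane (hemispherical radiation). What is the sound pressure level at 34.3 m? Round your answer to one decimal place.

Free-field hemispherical radiation: L_p = L_w − 10·log₁₀(2π·r²), r = 34.3 m.
2π·r² = 7392 m², 10·log₁₀ of that is 38.688 dB.
L_p = 85 − 38.688 = 46.31 dB.

46.3 dB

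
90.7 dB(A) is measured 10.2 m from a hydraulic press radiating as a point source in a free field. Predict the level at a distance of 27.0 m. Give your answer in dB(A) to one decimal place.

82.2 dB(A)

Point-source attenuation: ΔL = 20·log₁₀(r₂/r₁) = 20·log₁₀(27.0/10.2) = 8.455 dB.
L₂ = 90.7 − 20·log₁₀(27.0/10.2) = 90.7 − 8.455 = 82.24 dB(A).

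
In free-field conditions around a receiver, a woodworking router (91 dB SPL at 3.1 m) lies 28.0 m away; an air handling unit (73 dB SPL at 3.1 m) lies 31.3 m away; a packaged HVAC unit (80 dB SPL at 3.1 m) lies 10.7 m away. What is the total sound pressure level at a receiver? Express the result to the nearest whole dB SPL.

74 dB SPL

First find each source's level at the receiver (point-source: −20·log₁₀(r/r_ref)), then combine on an intensity basis.
woodworking router: 91 − 20·log₁₀(28.0/3.1) = 91 − 19.12 = 71.88 dB SPL.
air handling unit: 73 − 20·log₁₀(31.3/3.1) = 73 − 20.08 = 52.92 dB SPL.
packaged HVAC unit: 80 − 20·log₁₀(10.7/3.1) = 80 − 10.76 = 69.24 dB SPL.
Σ 10^(L/10) = 2.402e+07 → L_total = 10·log₁₀(2.402e+07) = 73.81 dB SPL.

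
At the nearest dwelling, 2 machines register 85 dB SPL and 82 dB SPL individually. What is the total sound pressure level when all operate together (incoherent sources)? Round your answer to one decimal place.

86.8 dB SPL

Incoherent sources combine by intensity addition: L_total = 10·log₁₀(Σ 10^(L_i/10)).
Σ 10^(L/10) = 10^(85/10) + 10^(82/10) = 4.747e+08.
L_total = 10·log₁₀(4.747e+08) = 86.76 dB SPL.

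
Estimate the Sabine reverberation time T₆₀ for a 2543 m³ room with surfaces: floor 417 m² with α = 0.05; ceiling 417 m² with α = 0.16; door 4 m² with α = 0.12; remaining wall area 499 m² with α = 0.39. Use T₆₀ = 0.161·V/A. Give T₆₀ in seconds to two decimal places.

A = Σ Sᵢαᵢ = 417·0.05 + 417·0.16 + 4·0.12 + 499·0.39 = 282.66 m².
T₆₀ = 0.161 × 2543 / 282.66 = 1.448 s.

1.45 s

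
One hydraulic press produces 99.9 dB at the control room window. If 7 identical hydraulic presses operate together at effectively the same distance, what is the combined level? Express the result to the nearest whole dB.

108 dB

L_total = L₁ + 10·log₁₀ N for N identical incoherent sources.
L_total = 99.9 + 10·log₁₀(7) = 99.9 + 8.451 = 108.35 dB.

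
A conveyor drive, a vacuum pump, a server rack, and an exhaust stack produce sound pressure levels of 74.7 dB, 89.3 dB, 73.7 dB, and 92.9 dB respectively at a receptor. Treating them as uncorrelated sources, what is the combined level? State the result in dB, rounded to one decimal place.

For uncorrelated sources the intensities add, so convert each level to linear form, sum, and take 10·log₁₀ of the total.
Σ 10^(L/10) = 10^(74.7/10) + 10^(89.3/10) + 10^(73.7/10) + 10^(92.9/10) = 2.854e+09.
L_total = 10·log₁₀(2.854e+09) = 94.55 dB.

94.6 dB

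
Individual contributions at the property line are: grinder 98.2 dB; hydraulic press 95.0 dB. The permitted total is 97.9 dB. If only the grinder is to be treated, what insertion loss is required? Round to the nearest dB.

3 dB

Everything except the grinder sums to 10^(95.0/10) = 3.162e+09 in linear terms, 95.00 dB.
The limit corresponds to 10^(97.9/10) = 6.166e+09; subtracting the fixed part leaves 3.004e+09 for the grinder, i.e. 94.78 dB.
Required insertion loss = 98.2 − 94.78 = 3.42 dB.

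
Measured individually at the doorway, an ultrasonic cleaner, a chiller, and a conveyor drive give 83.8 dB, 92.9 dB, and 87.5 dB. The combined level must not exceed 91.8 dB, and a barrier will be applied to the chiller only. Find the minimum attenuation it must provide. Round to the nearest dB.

Everything except the chiller sums to 10^(83.8/10) + 10^(87.5/10) = 8.022e+08 in linear terms, 89.04 dB.
The limit corresponds to 10^(91.8/10) = 1.514e+09; subtracting the fixed part leaves 7.113e+08 for the chiller, i.e. 88.52 dB.
Required insertion loss = 92.9 − 88.52 = 4.38 dB.

4 dB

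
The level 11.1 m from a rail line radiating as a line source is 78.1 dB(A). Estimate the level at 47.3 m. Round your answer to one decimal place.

71.8 dB(A)

Line-source attenuation: ΔL = 10·log₁₀(r₂/r₁) = 10·log₁₀(47.3/11.1) = 6.295 dB.
L₂ = 78.1 − 10·log₁₀(47.3/11.1) = 78.1 − 6.295 = 71.80 dB(A).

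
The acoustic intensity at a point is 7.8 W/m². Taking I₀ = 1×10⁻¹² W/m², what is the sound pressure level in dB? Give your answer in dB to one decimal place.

Dividing by I₀ shifts the exponent by 12: I/I₀ = 7.8×10^12.
L = 10·(0.8921 + 12) = 128.92 dB.

128.9 dB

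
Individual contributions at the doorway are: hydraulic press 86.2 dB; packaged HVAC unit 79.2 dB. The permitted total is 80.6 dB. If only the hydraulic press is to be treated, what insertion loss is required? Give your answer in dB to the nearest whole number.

Everything except the hydraulic press sums to 10^(79.2/10) = 8.318e+07 in linear terms, 79.20 dB.
The limit corresponds to 10^(80.6/10) = 1.148e+08; subtracting the fixed part leaves 3.164e+07 for the hydraulic press, i.e. 75.00 dB.
So the hydraulic press must be reduced from 86.2 to 75.00 dB: IL = 11.20 dB.

11 dB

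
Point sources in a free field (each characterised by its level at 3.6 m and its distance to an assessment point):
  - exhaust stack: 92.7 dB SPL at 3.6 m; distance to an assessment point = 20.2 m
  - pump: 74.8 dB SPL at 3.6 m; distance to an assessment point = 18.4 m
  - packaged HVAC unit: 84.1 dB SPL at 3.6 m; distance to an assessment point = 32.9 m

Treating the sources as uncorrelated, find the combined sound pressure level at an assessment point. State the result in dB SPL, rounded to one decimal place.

78.0 dB SPL

Propagate each source to the receiver with L = L_ref − 20·log₁₀(r/r_ref), then add intensities.
exhaust stack: 92.7 − 20·log₁₀(20.2/3.6) = 92.7 − 14.98 = 77.72 dB SPL.
pump: 74.8 − 20·log₁₀(18.4/3.6) = 74.8 − 14.17 = 60.63 dB SPL.
packaged HVAC unit: 84.1 − 20·log₁₀(32.9/3.6) = 84.1 − 19.22 = 64.88 dB SPL.
Σ 10^(L/10) = 6.338e+07 → L_total = 10·log₁₀(6.338e+07) = 78.02 dB SPL.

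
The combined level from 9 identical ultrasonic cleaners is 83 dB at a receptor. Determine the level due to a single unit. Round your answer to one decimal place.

73.5 dB

Dividing the total intensity by 9 lowers the level by 10·log₁₀ 9 = 9.542 dB: L₁ = 83 − 9.542.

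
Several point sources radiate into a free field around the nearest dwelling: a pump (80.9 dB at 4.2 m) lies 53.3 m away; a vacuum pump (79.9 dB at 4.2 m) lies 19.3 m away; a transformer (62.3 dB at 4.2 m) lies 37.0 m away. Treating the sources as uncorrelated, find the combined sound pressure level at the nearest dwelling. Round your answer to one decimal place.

Propagate each source to the receiver with L = L_ref − 20·log₁₀(r/r_ref), then add intensities.
pump: 80.9 − 20·log₁₀(53.3/4.2) = 80.9 − 22.07 = 58.83 dB.
vacuum pump: 79.9 − 20·log₁₀(19.3/4.2) = 79.9 − 13.25 = 66.65 dB.
transformer: 62.3 − 20·log₁₀(37.0/4.2) = 62.3 − 18.90 = 43.40 dB.
Σ 10^(L/10) = 5.414e+06 → L_total = 10·log₁₀(5.414e+06) = 67.33 dB.

67.3 dB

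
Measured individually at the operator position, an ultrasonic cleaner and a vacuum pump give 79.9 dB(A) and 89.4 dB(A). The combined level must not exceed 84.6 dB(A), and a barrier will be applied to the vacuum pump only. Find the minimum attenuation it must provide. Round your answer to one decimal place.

6.6 dB

The untreated sources together contribute 10^(79.9/10) = 9.772e+07, i.e. 79.90 dB(A).
To meet 84.6 dB(A) overall, the treated vacuum pump may contribute at most 10^(84.6/10) − 9.772e+07 = 1.907e+08, i.e. 82.80 dB(A).
Required insertion loss = 89.4 − 82.80 = 6.60 dB.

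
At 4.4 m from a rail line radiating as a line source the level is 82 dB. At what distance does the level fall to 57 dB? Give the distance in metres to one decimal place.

For a line source L₁ − L₂ = 10·log₁₀(r₂/r₁), so r₂ = r₁·10^((L₁−L₂)/10).
r₂ = 4.4·10^((82−57)/10) = 4.4·10^(25.0/10) = 1391.40 m.

1391.4 m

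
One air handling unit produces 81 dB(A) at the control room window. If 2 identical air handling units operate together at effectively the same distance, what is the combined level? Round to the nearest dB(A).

N identical incoherent sources raise the level by 10·log₁₀ N.
L_total = 81 + 10·log₁₀(2) = 81 + 3.010 = 84.01 dB(A).

84 dB(A)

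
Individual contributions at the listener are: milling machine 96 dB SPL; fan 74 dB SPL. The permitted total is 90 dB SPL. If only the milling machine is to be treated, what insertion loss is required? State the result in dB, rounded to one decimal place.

Fixed contribution from the other source: Σ 10^(L/10) = 10^(74/10) = 2.512e+07 (74.00 dB SPL).
The limit corresponds to 10^(90/10) = 1.000e+09; subtracting the fixed part leaves 9.749e+08 for the milling machine, i.e. 89.89 dB SPL.
So the milling machine must be reduced from 96 to 89.89 dB SPL: IL = 6.11 dB.

6.1 dB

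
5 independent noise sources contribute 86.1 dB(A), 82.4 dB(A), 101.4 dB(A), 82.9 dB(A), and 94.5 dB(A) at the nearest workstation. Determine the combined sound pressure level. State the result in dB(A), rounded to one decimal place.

Incoherent sources combine by intensity addition: L_total = 10·log₁₀(Σ 10^(L_i/10)).
Σ 10^(L/10) = 10^(86.1/10) + 10^(82.4/10) + 10^(101.4/10) + 10^(82.9/10) + 10^(94.5/10) = 1.740e+10.
L_total = 10·log₁₀(1.740e+10) = 102.41 dB(A).

102.4 dB(A)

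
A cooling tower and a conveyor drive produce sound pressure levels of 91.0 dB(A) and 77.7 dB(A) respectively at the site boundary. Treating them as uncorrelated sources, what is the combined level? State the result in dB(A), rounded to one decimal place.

For uncorrelated sources the intensities add, so convert each level to linear form, sum, and take 10·log₁₀ of the total.
Σ 10^(L/10) = 10^(91.0/10) + 10^(77.7/10) = 1.318e+09.
L_total = 10·log₁₀(1.318e+09) = 91.20 dB(A).

91.2 dB(A)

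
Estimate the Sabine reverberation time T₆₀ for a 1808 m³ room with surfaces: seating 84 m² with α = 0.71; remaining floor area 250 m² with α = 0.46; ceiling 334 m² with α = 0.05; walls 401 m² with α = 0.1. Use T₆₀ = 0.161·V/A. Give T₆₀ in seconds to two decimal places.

1.26 s

Total absorption A = 84·0.71 + 250·0.46 + 334·0.05 + 401·0.1 = 231.44 m² sabins.
T₆₀ = 0.161·V/A = 0.161·1808/231.44 = 1.258 s.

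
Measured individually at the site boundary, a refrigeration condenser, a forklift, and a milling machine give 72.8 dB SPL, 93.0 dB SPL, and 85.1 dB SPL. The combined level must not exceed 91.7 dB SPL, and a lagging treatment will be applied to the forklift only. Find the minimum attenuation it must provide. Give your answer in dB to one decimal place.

Everything except the forklift sums to 10^(72.8/10) + 10^(85.1/10) = 3.426e+08 in linear terms, 85.35 dB SPL.
The limit corresponds to 10^(91.7/10) = 1.479e+09; subtracting the fixed part leaves 1.136e+09 for the forklift, i.e. 90.56 dB SPL.
Required insertion loss = 93.0 − 90.56 = 2.44 dB.

2.4 dB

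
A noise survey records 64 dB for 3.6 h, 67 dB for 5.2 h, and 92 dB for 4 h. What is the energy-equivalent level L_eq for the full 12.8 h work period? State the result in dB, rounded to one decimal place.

87.0 dB

The energy average is taken in the linear domain: L_eq = 10·log₁₀[(Σ tᵢ·10^(Lᵢ/10))/T], T = 12.8 h.
Σ tᵢ·10^(Lᵢ/10) = 3.6·10^(64/10) + 5.2·10^(67/10) + 4·10^(92/10) = 6.375e+09.
L_eq = 10·log₁₀(6.375e+09/12.8) = 86.97 dB.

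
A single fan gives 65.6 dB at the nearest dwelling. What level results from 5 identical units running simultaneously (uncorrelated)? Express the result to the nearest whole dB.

N identical incoherent sources raise the level by 10·log₁₀ N.
L_total = 65.6 + 10·log₁₀(5) = 65.6 + 6.990 = 72.59 dB.

73 dB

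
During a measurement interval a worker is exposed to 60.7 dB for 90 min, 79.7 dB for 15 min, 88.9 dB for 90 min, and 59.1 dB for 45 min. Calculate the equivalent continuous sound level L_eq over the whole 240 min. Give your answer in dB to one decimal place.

84.7 dB

The energy average is taken in the linear domain: L_eq = 10·log₁₀[(Σ tᵢ·10^(Lᵢ/10))/T], T = 240 min.
Σ tᵢ·10^(Lᵢ/10) = 90·10^(60.7/10) + 15·10^(79.7/10) + 90·10^(88.9/10) + 45·10^(59.1/10) = 7.140e+10.
L_eq = 10·log₁₀(7.140e+10/240) = 84.74 dB.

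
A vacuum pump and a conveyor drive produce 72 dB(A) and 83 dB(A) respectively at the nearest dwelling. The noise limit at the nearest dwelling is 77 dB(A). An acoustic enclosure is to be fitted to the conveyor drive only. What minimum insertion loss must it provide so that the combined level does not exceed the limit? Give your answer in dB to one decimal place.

7.7 dB

The untreated sources together contribute 10^(72/10) = 1.585e+07, i.e. 72.00 dB(A).
The limit corresponds to 10^(77/10) = 5.012e+07; subtracting the fixed part leaves 3.427e+07 for the conveyor drive, i.e. 75.35 dB(A).
Required insertion loss = 83 − 75.35 = 7.65 dB.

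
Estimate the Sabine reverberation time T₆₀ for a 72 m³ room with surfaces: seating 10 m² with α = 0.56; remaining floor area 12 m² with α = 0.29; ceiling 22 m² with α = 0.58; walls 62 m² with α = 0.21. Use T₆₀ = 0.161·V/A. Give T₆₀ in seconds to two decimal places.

A = Σ Sᵢαᵢ = 10·0.56 + 12·0.29 + 22·0.58 + 62·0.21 = 34.86 m².
T₆₀ = 0.161 × 72 / 34.86 = 0.333 s.

0.33 s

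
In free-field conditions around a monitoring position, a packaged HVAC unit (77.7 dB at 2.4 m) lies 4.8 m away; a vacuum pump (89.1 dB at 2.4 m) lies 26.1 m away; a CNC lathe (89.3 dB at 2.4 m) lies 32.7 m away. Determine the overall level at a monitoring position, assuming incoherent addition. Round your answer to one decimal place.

74.2 dB

First find each source's level at the receiver (point-source: −20·log₁₀(r/r_ref)), then combine on an intensity basis.
packaged HVAC unit: 77.7 − 20·log₁₀(4.8/2.4) = 77.7 − 6.02 = 71.68 dB.
vacuum pump: 89.1 − 20·log₁₀(26.1/2.4) = 89.1 − 20.73 = 68.37 dB.
CNC lathe: 89.3 − 20·log₁₀(32.7/2.4) = 89.3 − 22.69 = 66.61 dB.
Σ 10^(L/10) = 2.618e+07 → L_total = 10·log₁₀(2.618e+07) = 74.18 dB.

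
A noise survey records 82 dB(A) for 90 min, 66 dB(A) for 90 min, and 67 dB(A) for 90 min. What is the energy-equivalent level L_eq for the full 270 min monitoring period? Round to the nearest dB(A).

77 dB(A)

L_eq = 10·log₁₀[(1/T)·Σ tᵢ·10^(Lᵢ/10)] with T = 270 min.
Σ tᵢ·10^(Lᵢ/10) = 90·10^(82/10) + 90·10^(66/10) + 90·10^(67/10) = 1.507e+10.
L_eq = 10·log₁₀(1.507e+10/270) = 77.47 dB(A).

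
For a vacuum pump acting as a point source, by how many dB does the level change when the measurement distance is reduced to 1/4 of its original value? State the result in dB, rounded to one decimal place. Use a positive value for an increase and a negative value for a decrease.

+12.0 dB

A point source loses 6 dB per doubling of distance; generally ΔL = −20·log₁₀(r₂/r₁).
ΔL = −20·log₁₀(0.25) = +12.04 dB.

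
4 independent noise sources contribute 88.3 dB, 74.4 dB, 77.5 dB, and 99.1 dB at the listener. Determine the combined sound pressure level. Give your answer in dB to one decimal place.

For uncorrelated sources the intensities add, so convert each level to linear form, sum, and take 10·log₁₀ of the total.
Σ 10^(L/10) = 10^(88.3/10) + 10^(74.4/10) + 10^(77.5/10) + 10^(99.1/10) = 8.888e+09.
L_total = 10·log₁₀(8.888e+09) = 99.49 dB.

99.5 dB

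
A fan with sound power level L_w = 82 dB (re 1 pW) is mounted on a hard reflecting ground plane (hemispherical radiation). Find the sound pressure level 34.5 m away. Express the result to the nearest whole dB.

43 dB

The power spreads over a hemisphere of area 2π·r², so L_p = L_w − 10·log₁₀(2π·r²).
2π·r² = 7479 m², 10·log₁₀ of that is 38.738 dB.
L_p = 82 − 38.738 = 43.26 dB.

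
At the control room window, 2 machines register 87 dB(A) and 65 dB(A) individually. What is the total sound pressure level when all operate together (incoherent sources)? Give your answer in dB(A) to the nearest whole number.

87 dB(A)

Incoherent sources combine by intensity addition: L_total = 10·log₁₀(Σ 10^(L_i/10)).
Σ 10^(L/10) = 10^(87/10) + 10^(65/10) = 5.043e+08.
L_total = 10·log₁₀(5.043e+08) = 87.03 dB(A).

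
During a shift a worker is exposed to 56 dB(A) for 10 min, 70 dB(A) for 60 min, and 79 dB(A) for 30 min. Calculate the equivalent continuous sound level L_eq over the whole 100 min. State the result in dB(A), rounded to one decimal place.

Weight each interval's intensity by its duration and average over T = 100 min:
Σ tᵢ·10^(Lᵢ/10) = 10·10^(56/10) + 60·10^(70/10) + 30·10^(79/10) = 2.987e+09.
L_eq = 10·log₁₀(2.987e+09/100) = 74.75 dB(A).

74.8 dB(A)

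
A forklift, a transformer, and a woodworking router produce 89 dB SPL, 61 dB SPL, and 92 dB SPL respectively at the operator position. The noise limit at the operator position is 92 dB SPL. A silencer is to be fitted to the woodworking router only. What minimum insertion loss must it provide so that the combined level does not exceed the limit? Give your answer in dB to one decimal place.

The untreated sources together contribute 10^(89/10) + 10^(61/10) = 7.956e+08, i.e. 89.01 dB SPL.
The limit corresponds to 10^(92/10) = 1.585e+09; subtracting the fixed part leaves 7.893e+08 for the woodworking router, i.e. 88.97 dB SPL.
Required insertion loss = 92 − 88.97 = 3.03 dB.

3.0 dB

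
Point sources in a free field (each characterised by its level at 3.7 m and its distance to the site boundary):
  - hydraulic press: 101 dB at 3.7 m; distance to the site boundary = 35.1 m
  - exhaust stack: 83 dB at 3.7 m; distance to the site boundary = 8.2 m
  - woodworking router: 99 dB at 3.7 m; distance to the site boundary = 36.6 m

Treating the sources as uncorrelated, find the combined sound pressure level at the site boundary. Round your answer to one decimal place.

84.2 dB

First find each source's level at the receiver (point-source: −20·log₁₀(r/r_ref)), then combine on an intensity basis.
hydraulic press: 101 − 20·log₁₀(35.1/3.7) = 101 − 19.54 = 81.46 dB.
exhaust stack: 83 − 20·log₁₀(8.2/3.7) = 83 − 6.91 = 76.09 dB.
woodworking router: 99 − 20·log₁₀(36.6/3.7) = 99 − 19.91 = 79.09 dB.
Σ 10^(L/10) = 2.617e+08 → L_total = 10·log₁₀(2.617e+08) = 84.18 dB.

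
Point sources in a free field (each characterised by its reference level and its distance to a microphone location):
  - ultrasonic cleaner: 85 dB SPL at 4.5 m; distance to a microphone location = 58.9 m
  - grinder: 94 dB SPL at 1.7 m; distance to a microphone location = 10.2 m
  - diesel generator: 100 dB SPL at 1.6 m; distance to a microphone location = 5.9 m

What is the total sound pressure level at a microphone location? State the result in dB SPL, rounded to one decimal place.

Propagate each source to the receiver with L = L_ref − 20·log₁₀(r/r_ref), then add intensities.
ultrasonic cleaner: 85 − 20·log₁₀(58.9/4.5) = 85 − 22.34 = 62.66 dB SPL.
grinder: 94 − 20·log₁₀(10.2/1.7) = 94 − 15.56 = 78.44 dB SPL.
diesel generator: 100 − 20·log₁₀(5.9/1.6) = 100 − 11.33 = 88.67 dB SPL.
Σ 10^(L/10) = 8.070e+08 → L_total = 10·log₁₀(8.070e+08) = 89.07 dB SPL.

89.1 dB SPL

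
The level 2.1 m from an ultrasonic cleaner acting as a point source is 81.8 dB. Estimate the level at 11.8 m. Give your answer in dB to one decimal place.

Point-source attenuation: ΔL = 20·log₁₀(r₂/r₁) = 20·log₁₀(11.8/2.1) = 14.993 dB.
L₂ = 81.8 − 20·log₁₀(11.8/2.1) = 81.8 − 14.993 = 66.81 dB.

66.8 dB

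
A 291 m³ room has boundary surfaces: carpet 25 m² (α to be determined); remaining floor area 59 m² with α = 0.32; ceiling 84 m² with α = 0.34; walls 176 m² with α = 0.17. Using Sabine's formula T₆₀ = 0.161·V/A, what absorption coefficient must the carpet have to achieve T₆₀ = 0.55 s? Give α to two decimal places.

A = 0.161·V/T₆₀ = 0.161·291/0.55 = 85.18 m² sabins.
Absorption from the other surfaces = 59·0.32 + 84·0.34 + 176·0.17 = 77.36 m², so the carpet must supply 7.82 m² over 25 m².
α = 7.82/25 = 0.313.

0.31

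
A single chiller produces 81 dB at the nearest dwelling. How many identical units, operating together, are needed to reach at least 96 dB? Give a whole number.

Need L₁ + 10·log₁₀ N ≥ 96, i.e. log₁₀ N ≥ 1.50.
N ≥ 10^(15.0/10) = 31.623, so N = 32.

32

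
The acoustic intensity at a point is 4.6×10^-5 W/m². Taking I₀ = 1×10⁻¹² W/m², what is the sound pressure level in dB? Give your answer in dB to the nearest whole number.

I/I₀ = 4.6×10^-5/10⁻¹² = 4.6×10^7, and L = 10·log₁₀(I/I₀).
L = 10·(0.6628 + 7) = 76.63 dB.

77 dB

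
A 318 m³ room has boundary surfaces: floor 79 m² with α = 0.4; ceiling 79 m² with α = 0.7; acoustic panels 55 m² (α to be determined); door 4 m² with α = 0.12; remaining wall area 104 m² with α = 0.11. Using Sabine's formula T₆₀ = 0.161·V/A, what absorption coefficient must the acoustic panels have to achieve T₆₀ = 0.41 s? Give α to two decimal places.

Required total absorption A = 0.161·318/0.41 = 124.87 m².
Absorption from the other surfaces = 79·0.4 + 79·0.7 + 4·0.12 + 104·0.11 = 98.82 m², so the acoustic panels must supply 26.05 m² over 55 m².
α = 26.05/55 = 0.474.

0.47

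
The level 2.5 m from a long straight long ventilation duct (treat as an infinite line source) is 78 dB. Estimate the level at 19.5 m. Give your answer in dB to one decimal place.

69.1 dB

Line-source attenuation: ΔL = 10·log₁₀(r₂/r₁) = 10·log₁₀(19.5/2.5) = 8.921 dB.
L₂ = 78 − 10·log₁₀(19.5/2.5) = 78 − 8.921 = 69.08 dB.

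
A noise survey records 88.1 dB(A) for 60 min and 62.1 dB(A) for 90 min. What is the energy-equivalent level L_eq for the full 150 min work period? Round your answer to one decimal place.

84.1 dB(A)

Weight each interval's intensity by its duration and average over T = 150 min:
Σ tᵢ·10^(Lᵢ/10) = 60·10^(88.1/10) + 90·10^(62.1/10) = 3.889e+10.
L_eq = 10·log₁₀(3.889e+10/150) = 84.14 dB(A).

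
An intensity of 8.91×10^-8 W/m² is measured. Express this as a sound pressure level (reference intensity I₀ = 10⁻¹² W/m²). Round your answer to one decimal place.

L = 10·log₁₀(I/I₀) = 10·log₁₀(8.91×10^-8/10⁻¹²) = 10·log₁₀(8.91×10^4).
L = 10·(0.9499 + 4) = 49.50 dB.

49.5 dB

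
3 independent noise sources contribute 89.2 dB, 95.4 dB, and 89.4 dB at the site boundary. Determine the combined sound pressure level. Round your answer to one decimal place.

97.1 dB

Incoherent sources combine by intensity addition: L_total = 10·log₁₀(Σ 10^(L_i/10)).
Σ 10^(L/10) = 10^(89.2/10) + 10^(95.4/10) + 10^(89.4/10) = 5.170e+09.
L_total = 10·log₁₀(5.170e+09) = 97.13 dB.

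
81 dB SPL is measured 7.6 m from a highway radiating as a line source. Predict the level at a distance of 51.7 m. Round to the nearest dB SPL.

73 dB SPL

Cylindrical spreading from a line source gives a 10·log₁₀(r₂/r₁) drop.
L₂ = 81 − 10·log₁₀(51.7/7.6) = 81 − 8.327 = 72.67 dB SPL.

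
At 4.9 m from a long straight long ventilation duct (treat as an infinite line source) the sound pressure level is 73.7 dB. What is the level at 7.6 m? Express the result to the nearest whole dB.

Cylindrical spreading from a line source gives a 10·log₁₀(r₂/r₁) drop.
L₂ = 73.7 − 10·log₁₀(7.6/4.9) = 73.7 − 1.906 = 71.79 dB.

72 dB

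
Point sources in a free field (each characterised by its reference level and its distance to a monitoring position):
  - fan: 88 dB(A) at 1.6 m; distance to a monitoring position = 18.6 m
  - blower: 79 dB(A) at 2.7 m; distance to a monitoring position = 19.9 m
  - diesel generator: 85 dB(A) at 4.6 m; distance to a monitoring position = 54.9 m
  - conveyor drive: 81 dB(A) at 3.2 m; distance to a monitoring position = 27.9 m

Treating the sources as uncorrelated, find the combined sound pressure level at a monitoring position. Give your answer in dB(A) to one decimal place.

70.0 dB(A)

First find each source's level at the receiver (point-source: −20·log₁₀(r/r_ref)), then combine on an intensity basis.
fan: 88 − 20·log₁₀(18.6/1.6) = 88 − 21.31 = 66.69 dB(A).
blower: 79 − 20·log₁₀(19.9/2.7) = 79 − 17.35 = 61.65 dB(A).
diesel generator: 85 − 20·log₁₀(54.9/4.6) = 85 − 21.54 = 63.46 dB(A).
conveyor drive: 81 − 20·log₁₀(27.9/3.2) = 81 − 18.81 = 62.19 dB(A).
Σ 10^(L/10) = 1.001e+07 → L_total = 10·log₁₀(1.001e+07) = 70.00 dB(A).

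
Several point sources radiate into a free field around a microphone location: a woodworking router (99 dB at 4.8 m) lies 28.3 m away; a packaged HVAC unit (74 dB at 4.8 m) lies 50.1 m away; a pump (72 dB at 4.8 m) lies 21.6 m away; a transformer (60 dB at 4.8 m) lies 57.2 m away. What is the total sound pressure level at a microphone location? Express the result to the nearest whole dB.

Propagate each source to the receiver with L = L_ref − 20·log₁₀(r/r_ref), then add intensities.
woodworking router: 99 − 20·log₁₀(28.3/4.8) = 99 − 15.41 = 83.59 dB.
packaged HVAC unit: 74 − 20·log₁₀(50.1/4.8) = 74 − 20.37 = 53.63 dB.
pump: 72 − 20·log₁₀(21.6/4.8) = 72 − 13.06 = 58.94 dB.
transformer: 60 − 20·log₁₀(57.2/4.8) = 60 − 21.52 = 38.48 dB.
Σ 10^(L/10) = 2.295e+08 → L_total = 10·log₁₀(2.295e+08) = 83.61 dB.

84 dB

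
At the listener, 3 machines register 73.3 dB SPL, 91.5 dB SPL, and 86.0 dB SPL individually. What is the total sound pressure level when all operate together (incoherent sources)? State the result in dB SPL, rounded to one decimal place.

92.6 dB SPL

Incoherent sources combine by intensity addition: L_total = 10·log₁₀(Σ 10^(L_i/10)).
Σ 10^(L/10) = 10^(73.3/10) + 10^(91.5/10) + 10^(86.0/10) = 1.832e+09.
L_total = 10·log₁₀(1.832e+09) = 92.63 dB SPL.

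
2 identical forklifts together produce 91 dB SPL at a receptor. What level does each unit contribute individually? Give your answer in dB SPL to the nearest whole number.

88 dB SPL

For N identical incoherent sources L_total = L₁ + 10·log₁₀ N, so L₁ = 91 − 10·log₁₀(2) = 91 − 3.010.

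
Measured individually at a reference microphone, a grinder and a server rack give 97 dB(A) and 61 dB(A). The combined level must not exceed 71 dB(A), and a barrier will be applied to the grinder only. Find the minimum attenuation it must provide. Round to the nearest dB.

Fixed contribution from the other source: Σ 10^(L/10) = 10^(61/10) = 1.259e+06 (61.00 dB(A)).
The limit corresponds to 10^(71/10) = 1.259e+07; subtracting the fixed part leaves 1.133e+07 for the grinder, i.e. 70.54 dB(A).
Required insertion loss = 97 − 70.54 = 26.46 dB.

26 dB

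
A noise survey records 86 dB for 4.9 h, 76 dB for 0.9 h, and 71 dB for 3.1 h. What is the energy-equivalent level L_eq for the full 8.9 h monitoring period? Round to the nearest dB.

The energy average is taken in the linear domain: L_eq = 10·log₁₀[(Σ tᵢ·10^(Lᵢ/10))/T], T = 8.9 h.
Σ tᵢ·10^(Lᵢ/10) = 4.9·10^(86/10) + 0.9·10^(76/10) + 3.1·10^(71/10) = 2.026e+09.
L_eq = 10·log₁₀(2.026e+09/8.9) = 83.57 dB.

84 dB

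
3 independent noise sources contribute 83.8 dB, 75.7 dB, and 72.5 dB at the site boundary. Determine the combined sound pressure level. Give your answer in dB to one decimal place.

84.7 dB

For uncorrelated sources the intensities add, so convert each level to linear form, sum, and take 10·log₁₀ of the total.
Σ 10^(L/10) = 10^(83.8/10) + 10^(75.7/10) + 10^(72.5/10) = 2.948e+08.
L_total = 10·log₁₀(2.948e+08) = 84.70 dB.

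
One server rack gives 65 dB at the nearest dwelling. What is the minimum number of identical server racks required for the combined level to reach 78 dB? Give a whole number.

N identical sources give L₁ + 10·log₁₀ N, so require 10·log₁₀ N ≥ 78 − 65 = 13.0 dB.
N ≥ 10^(13.0/10) = 19.953, so N = 20.

20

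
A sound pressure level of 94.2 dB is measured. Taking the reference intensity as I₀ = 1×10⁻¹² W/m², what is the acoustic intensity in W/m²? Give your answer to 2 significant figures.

L = 10·log₁₀(I/I₀) ⇒ I = I₀·10^(L/10) = 10⁻¹² × 10^9.42.

0.0026 W/m²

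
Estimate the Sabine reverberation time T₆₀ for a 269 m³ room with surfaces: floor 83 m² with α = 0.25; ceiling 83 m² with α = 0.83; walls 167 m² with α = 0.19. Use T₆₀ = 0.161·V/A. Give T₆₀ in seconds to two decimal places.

A = Σ Sᵢαᵢ = 83·0.25 + 83·0.83 + 167·0.19 = 121.37 m².
T₆₀ = 0.161·V/A = 0.161·269/121.37 = 0.357 s.

0.36 s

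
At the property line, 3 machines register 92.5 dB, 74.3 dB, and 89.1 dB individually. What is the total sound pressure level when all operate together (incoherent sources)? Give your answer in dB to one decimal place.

For uncorrelated sources the intensities add, so convert each level to linear form, sum, and take 10·log₁₀ of the total.
Σ 10^(L/10) = 10^(92.5/10) + 10^(74.3/10) + 10^(89.1/10) = 2.618e+09.
L_total = 10·log₁₀(2.618e+09) = 94.18 dB.

94.2 dB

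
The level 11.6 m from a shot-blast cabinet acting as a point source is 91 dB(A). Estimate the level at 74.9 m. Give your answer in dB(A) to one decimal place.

For a point source, L₂ = L₁ − 20·log₁₀(r₂/r₁).
L₂ = 91 − 20·log₁₀(74.9/11.6) = 91 − 16.200 = 74.80 dB(A).

74.8 dB(A)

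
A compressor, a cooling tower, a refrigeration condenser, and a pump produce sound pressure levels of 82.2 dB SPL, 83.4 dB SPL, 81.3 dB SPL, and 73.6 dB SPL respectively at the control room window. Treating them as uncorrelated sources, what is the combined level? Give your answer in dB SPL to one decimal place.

87.3 dB SPL

Incoherent sources combine by intensity addition: L_total = 10·log₁₀(Σ 10^(L_i/10)).
Σ 10^(L/10) = 10^(82.2/10) + 10^(83.4/10) + 10^(81.3/10) + 10^(73.6/10) = 5.425e+08.
L_total = 10·log₁₀(5.425e+08) = 87.34 dB SPL.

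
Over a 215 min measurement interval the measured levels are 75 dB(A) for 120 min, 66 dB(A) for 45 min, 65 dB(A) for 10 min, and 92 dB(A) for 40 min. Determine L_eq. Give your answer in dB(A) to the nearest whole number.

Weight each interval's intensity by its duration and average over T = 215 min:
Σ tᵢ·10^(Lᵢ/10) = 120·10^(75/10) + 45·10^(66/10) + 10·10^(65/10) + 40·10^(92/10) = 6.740e+10.
L_eq = 10·log₁₀(6.740e+10/215) = 84.96 dB(A).

85 dB(A)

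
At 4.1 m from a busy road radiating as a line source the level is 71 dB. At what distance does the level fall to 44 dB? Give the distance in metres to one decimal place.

2054.9 m

The 27.0 dB drop corresponds to a distance ratio of 10^(27.0/10) for a line source.
r₂ = 4.1·10^((71−44)/10) = 4.1·10^(27.0/10) = 2054.87 m.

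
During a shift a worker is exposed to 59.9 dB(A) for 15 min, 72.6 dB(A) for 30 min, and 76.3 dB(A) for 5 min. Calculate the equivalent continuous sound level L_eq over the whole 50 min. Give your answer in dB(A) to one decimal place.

Weight each interval's intensity by its duration and average over T = 50 min:
Σ tᵢ·10^(Lᵢ/10) = 15·10^(59.9/10) + 30·10^(72.6/10) + 5·10^(76.3/10) = 7.739e+08.
L_eq = 10·log₁₀(7.739e+08/50) = 71.90 dB(A).

71.9 dB(A)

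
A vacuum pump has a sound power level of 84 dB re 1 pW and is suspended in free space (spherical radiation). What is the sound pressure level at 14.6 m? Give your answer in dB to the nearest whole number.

50 dB

L_p = L_w − 10·log₁₀(4π·r²) with r = 14.6 m.
4π·r² = 2679 m², 10·log₁₀ of that is 34.279 dB.
L_p = 84 − 34.279 = 49.72 dB.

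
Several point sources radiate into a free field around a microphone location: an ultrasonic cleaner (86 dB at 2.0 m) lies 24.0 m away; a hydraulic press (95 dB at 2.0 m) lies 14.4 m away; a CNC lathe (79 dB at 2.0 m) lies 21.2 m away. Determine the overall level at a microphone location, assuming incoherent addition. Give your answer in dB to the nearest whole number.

Propagate each source to the receiver with L = L_ref − 20·log₁₀(r/r_ref), then add intensities.
ultrasonic cleaner: 86 − 20·log₁₀(24.0/2.0) = 86 − 21.58 = 64.42 dB.
hydraulic press: 95 − 20·log₁₀(14.4/2.0) = 95 − 17.15 = 77.85 dB.
CNC lathe: 79 − 20·log₁₀(21.2/2.0) = 79 − 20.51 = 58.49 dB.
Σ 10^(L/10) = 6.447e+07 → L_total = 10·log₁₀(6.447e+07) = 78.09 dB.

78 dB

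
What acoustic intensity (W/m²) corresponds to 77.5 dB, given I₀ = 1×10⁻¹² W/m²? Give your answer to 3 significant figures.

5.62e-05 W/m²

I = I₀·10^(L/10) = 10⁻¹² × 10^(77.5/10) = 10^(-4.250).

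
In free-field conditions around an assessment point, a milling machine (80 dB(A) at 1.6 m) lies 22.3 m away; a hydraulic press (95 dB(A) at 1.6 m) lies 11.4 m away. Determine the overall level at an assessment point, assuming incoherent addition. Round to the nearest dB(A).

First find each source's level at the receiver (point-source: −20·log₁₀(r/r_ref)), then combine on an intensity basis.
milling machine: 80 − 20·log₁₀(22.3/1.6) = 80 − 22.88 = 57.12 dB(A).
hydraulic press: 95 − 20·log₁₀(11.4/1.6) = 95 − 17.06 = 77.94 dB(A).
Σ 10^(L/10) = 6.281e+07 → L_total = 10·log₁₀(6.281e+07) = 77.98 dB(A).

78 dB(A)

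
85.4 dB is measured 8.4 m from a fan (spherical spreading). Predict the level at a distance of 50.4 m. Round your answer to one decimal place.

69.8 dB

Point-source attenuation: ΔL = 20·log₁₀(r₂/r₁) = 20·log₁₀(50.4/8.4) = 15.563 dB.
L₂ = 85.4 − 20·log₁₀(50.4/8.4) = 85.4 − 15.563 = 69.84 dB.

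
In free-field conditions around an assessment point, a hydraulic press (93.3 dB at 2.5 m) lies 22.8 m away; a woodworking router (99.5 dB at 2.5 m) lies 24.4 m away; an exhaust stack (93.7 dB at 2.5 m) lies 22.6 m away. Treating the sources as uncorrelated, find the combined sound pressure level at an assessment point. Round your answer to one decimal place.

Propagate each source to the receiver with L = L_ref − 20·log₁₀(r/r_ref), then add intensities.
hydraulic press: 93.3 − 20·log₁₀(22.8/2.5) = 93.3 − 19.20 = 74.10 dB.
woodworking router: 99.5 − 20·log₁₀(24.4/2.5) = 99.5 − 19.79 = 79.71 dB.
exhaust stack: 93.7 − 20·log₁₀(22.6/2.5) = 93.7 − 19.12 = 74.58 dB.
Σ 10^(L/10) = 1.480e+08 → L_total = 10·log₁₀(1.480e+08) = 81.70 dB.

81.7 dB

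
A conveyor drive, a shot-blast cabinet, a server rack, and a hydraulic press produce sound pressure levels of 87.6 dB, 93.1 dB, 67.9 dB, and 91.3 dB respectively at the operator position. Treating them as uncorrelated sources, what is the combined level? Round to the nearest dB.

For uncorrelated sources the intensities add, so convert each level to linear form, sum, and take 10·log₁₀ of the total.
Σ 10^(L/10) = 10^(87.6/10) + 10^(93.1/10) + 10^(67.9/10) + 10^(91.3/10) = 3.972e+09.
L_total = 10·log₁₀(3.972e+09) = 95.99 dB.

96 dB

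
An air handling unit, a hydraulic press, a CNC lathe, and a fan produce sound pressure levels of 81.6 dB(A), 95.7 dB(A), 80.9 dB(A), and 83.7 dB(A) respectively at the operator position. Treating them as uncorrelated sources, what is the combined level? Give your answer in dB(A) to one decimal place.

For uncorrelated sources the intensities add, so convert each level to linear form, sum, and take 10·log₁₀ of the total.
Σ 10^(L/10) = 10^(81.6/10) + 10^(95.7/10) + 10^(80.9/10) + 10^(83.7/10) = 4.217e+09.
L_total = 10·log₁₀(4.217e+09) = 96.25 dB(A).

96.3 dB(A)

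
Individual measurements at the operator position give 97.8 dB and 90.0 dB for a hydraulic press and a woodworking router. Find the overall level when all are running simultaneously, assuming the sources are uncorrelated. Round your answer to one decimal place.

98.5 dB

For uncorrelated sources the intensities add, so convert each level to linear form, sum, and take 10·log₁₀ of the total.
Σ 10^(L/10) = 10^(97.8/10) + 10^(90.0/10) = 7.026e+09.
L_total = 10·log₁₀(7.026e+09) = 98.47 dB.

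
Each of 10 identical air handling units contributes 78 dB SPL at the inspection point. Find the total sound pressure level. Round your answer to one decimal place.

88.0 dB SPL

L_total = L₁ + 10·log₁₀ N for N identical incoherent sources.
L_total = 78 + 10·log₁₀(10) = 78 + 10.000 = 88.00 dB SPL.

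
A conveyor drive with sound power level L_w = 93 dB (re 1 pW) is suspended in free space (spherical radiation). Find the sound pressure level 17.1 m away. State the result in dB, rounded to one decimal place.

Free-field spherical radiation: L_p = L_w − 10·log₁₀(4π·r²), r = 17.1 m.
4π·r² = 3675 m², 10·log₁₀ of that is 35.652 dB.
L_p = 93 − 35.652 = 57.35 dB.

57.3 dB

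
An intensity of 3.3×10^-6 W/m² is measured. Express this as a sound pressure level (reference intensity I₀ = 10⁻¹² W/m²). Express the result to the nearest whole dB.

Dividing by I₀ shifts the exponent by 12: I/I₀ = 3.3×10^6.
L = 10·(0.5185 + 6) = 65.19 dB.

65 dB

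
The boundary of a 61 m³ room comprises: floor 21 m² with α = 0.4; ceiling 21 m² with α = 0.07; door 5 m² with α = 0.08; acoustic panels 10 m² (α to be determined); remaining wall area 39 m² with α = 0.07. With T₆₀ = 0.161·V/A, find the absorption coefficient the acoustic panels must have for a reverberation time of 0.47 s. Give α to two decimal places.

Required total absorption A = 0.161·61/0.47 = 20.90 m².
Absorption from the other surfaces = 21·0.4 + 21·0.07 + 5·0.08 + 39·0.07 = 13.00 m², so the acoustic panels must supply 7.90 m² over 10 m².
α = 7.90/10 = 0.790.

0.79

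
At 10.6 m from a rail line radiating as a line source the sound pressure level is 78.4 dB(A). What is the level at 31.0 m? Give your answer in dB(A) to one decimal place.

Line-source attenuation: ΔL = 10·log₁₀(r₂/r₁) = 10·log₁₀(31.0/10.6) = 4.661 dB.
L₂ = 78.4 − 10·log₁₀(31.0/10.6) = 78.4 − 4.661 = 73.74 dB(A).

73.7 dB(A)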